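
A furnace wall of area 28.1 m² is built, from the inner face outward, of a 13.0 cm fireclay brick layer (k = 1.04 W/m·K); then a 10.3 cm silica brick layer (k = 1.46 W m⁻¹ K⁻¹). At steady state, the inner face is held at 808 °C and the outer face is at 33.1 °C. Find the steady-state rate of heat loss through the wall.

Treat each layer as a resistance in series:
  R_fireclay brick = L/(kA) = 0.130/(1.04·28.1) = 0.004448 K/W
  R_silica brick = L/(kA) = 0.103/(1.46·28.1) = 0.002511 K/W
ΣR = 0.004448 + 0.002511 = 0.006959 K/W
Q = ΔT/ΣR = (808 °C − 33.1 °C)/0.006959 = 1.11×10^5 W

Q = 1.11×10^5 W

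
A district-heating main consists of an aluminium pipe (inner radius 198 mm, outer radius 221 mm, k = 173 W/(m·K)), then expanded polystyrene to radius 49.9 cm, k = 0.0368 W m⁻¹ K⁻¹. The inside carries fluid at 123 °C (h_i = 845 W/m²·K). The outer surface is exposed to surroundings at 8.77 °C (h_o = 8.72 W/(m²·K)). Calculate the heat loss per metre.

Series thermal resistances, inner to outer:
  R'_conv,in = 1/(2πr h) = 1/(2π·0.198·845) = 9.513×10^-4 m·K/W
  R'_aluminium = ln(0.221/0.198)/(2πk) = 0.1099/(2π·173) = 1.011×10^-4 m·K/W
  R'_expanded polystyrene = ln(0.499/0.221)/(2πk) = 0.8144/(2π·0.0368) = 3.522 m·K/W
  R'_conv,out = 1/(2πr h) = 1/(2π·0.499·8.72) = 0.03658 m·K/W
ΣR = 9.513×10^-4 + 1.011×10^-4 + 3.522 + 0.03658 = 3.560 m·K/W
Q' = ΔT/ΣR = (123 °C − 8.77 °C)/3.560 = 32.1 W/m

Q' = 32.1 W/m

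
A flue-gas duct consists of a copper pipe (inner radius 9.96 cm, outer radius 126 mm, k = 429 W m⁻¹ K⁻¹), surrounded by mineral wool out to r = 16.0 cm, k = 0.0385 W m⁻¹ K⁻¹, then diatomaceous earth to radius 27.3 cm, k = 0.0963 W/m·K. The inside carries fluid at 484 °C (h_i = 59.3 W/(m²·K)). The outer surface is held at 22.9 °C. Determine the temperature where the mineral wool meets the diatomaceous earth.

Resistance network (inner→outer):
  R'_conv,in = 1/(2πr h) = 1/(2π·0.0996·59.3) = 0.02695 m·K/W
  R'_copper = ln(0.126/0.0996)/(2πk) = 0.2351/(2π·429) = 8.723×10^-5 m·K/W
  R'_mineral wool = ln(0.160/0.126)/(2πk) = 0.2389/(2π·0.0385) = 0.9876 m·K/W
  R'_diatomaceous earth = ln(0.273/0.160)/(2πk) = 0.5343/(2π·0.0963) = 0.8830 m·K/W
ΣR = 0.02695 + 8.723×10^-5 + 0.9876 + 0.8830 = 1.898 m·K/W
Q' = ΔT/ΣR = (484 °C − 22.9 °C)/1.898 = 242.9 W/m
From the inner boundary to the mineral wool/diatomaceous earth interface, ΣR_partial = 1.015 m·K/W.
T_interface = T_in − Q'·ΣR_partial = 484 °C − (242.9)(1.015) = 237 °C

T = 237 °C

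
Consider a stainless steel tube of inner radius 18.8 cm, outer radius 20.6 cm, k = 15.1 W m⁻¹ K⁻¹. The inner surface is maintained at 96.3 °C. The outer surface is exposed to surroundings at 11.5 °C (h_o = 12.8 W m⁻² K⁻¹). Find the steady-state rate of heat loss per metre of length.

Series thermal resistances, inner to outer:
  R'_stainless steel = ln(0.206/0.188)/(2πk) = 0.09143/(2π·15.1) = 9.637×10^-4 m·K/W
  R'_conv,out = 1/(2πr h) = 1/(2π·0.206·12.8) = 0.06036 m·K/W
ΣR = 9.637×10^-4 + 0.06036 = 0.06132 m·K/W
Q' = ΔT/ΣR = (96.3 °C − 11.5 °C)/0.06132 = 1380 W/m

Q' = 1380 W/m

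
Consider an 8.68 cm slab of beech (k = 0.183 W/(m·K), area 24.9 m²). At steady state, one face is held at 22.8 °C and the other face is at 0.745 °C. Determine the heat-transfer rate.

Q = kA·ΔT/L = 0.183 × 24.9 × |22.8 °C − 0.745 °C| / 0.0868 = 1160 W

Q = 1160 W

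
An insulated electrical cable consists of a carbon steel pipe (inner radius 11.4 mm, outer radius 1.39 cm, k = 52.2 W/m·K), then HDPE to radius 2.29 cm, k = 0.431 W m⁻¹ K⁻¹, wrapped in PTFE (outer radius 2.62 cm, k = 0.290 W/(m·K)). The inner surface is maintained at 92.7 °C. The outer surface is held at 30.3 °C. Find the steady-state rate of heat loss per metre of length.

Series thermal resistances, inner to outer:
  R'_carbon steel = ln(0.0139/0.0114)/(2πk) = 0.1983/(2π·52.2) = 6.045×10^-4 m·K/W
  R'_HDPE = ln(0.0229/0.0139)/(2πk) = 0.4992/(2π·0.431) = 0.1844 m·K/W
  R'_PTFE = ln(0.0262/0.0229)/(2πk) = 0.1346/(2π·0.290) = 0.07388 m·K/W
ΣR = 6.045×10^-4 + 0.1844 + 0.07388 = 0.2589 m·K/W
Q' = ΔT/ΣR = (92.7 °C − 30.3 °C)/0.2589 = 241 W/m

Q' = 241 W/m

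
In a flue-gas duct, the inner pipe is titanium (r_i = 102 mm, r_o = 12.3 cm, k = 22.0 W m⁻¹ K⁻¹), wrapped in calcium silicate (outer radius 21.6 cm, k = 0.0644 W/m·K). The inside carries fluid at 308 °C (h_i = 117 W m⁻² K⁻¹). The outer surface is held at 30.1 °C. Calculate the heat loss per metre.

Resistance network (inner→outer):
  R'_conv,in = 1/(2πr h) = 1/(2π·0.102·117) = 0.01334 m·K/W
  R'_titanium = ln(0.123/0.102)/(2πk) = 0.1872/(2π·22.0) = 0.001354 m·K/W
  R'_calcium silicate = ln(0.216/0.123)/(2πk) = 0.5631/(2π·0.0644) = 1.392 m·K/W
ΣR = 0.01334 + 0.001354 + 1.392 = 1.407 m·K/W
Q' = ΔT/ΣR = (308 °C − 30.1 °C)/1.407 = 198 W/m

Q' = 198 W/m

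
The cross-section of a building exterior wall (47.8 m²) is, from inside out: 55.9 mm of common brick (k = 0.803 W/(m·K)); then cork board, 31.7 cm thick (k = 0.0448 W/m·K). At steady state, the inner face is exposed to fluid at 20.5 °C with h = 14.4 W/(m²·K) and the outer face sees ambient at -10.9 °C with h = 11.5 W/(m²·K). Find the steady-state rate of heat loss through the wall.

Q = 206 W

Series thermal resistances, inner to outer:
  R_conv,in = 1/(hA) = 1/(14.4·47.8) = 0.001453 K/W
  R_common brick = L/(kA) = 0.0559/(0.803·47.8) = 0.001456 K/W
  R_cork board = L/(kA) = 0.317/(0.0448·47.8) = 0.1480 K/W
  R_conv,out = 1/(hA) = 1/(11.5·47.8) = 0.001819 K/W
ΣR = 0.001453 + 0.001456 + 0.1480 + 0.001819 = 0.1527 K/W
Q = ΔT/ΣR = (20.5 °C − -10.9 °C)/0.1527 = 206 W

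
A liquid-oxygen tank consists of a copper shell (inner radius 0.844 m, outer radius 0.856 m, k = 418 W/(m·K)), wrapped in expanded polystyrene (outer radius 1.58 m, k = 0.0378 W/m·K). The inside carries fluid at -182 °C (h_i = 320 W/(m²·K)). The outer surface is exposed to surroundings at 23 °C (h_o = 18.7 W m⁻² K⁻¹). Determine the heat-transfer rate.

Treat each layer as a resistance in series:
  R_conv,in = 1/(4πr²h) = 1/(4π·0.844²·320) = 3.491×10^-4 K/W
  R_copper = (1/0.844 − 1/0.856)/(4πk) = 0.01661/(4π·418) = 3.162×10^-6 K/W
  R_expanded polystyrene = (1/0.856 − 1/1.58)/(4πk) = 0.5353/(4π·0.0378) = 1.127 K/W
  R_conv,out = 1/(4πr²h) = 1/(4π·1.58²·18.7) = 0.001705 K/W
ΣR = 3.491×10^-4 + 3.162×10^-6 + 1.127 + 0.001705 = 1.129 K/W
Q = ΔT/ΣR = (-182 °C − 23 °C)/1.129 = -182 W
(Negative Q ⇒ heat flows inward; heat gain = 182 W.)

Q = 182 W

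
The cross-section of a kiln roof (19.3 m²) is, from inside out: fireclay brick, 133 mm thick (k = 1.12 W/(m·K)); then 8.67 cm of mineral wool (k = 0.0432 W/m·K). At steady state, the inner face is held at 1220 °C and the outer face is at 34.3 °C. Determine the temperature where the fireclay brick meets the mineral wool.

Treat each layer as a resistance in series:
  R_fireclay brick = L/(kA) = 0.133/(1.12·19.3) = 0.006153 K/W
  R_mineral wool = L/(kA) = 0.0867/(0.0432·19.3) = 0.1040 K/W
ΣR = 0.006153 + 0.1040 = 0.1102 K/W
Q = ΔT/ΣR = (1220 °C − 34.3 °C)/0.1102 = 10760 W
From the inner boundary to the fireclay brick/mineral wool interface, ΣR_partial = 0.006153 K/W.
T_interface = T_in − Q·ΣR_partial = 1220 °C − (10760)(0.006153) = 1154 °C

T = 1154 °C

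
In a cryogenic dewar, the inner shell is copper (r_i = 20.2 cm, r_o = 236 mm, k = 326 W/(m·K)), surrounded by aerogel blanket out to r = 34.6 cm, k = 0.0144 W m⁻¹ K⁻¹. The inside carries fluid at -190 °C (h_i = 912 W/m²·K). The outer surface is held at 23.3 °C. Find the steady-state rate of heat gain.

Q = 28.6 W

Resistance network (inner→outer):
  R_conv,in = 1/(4πr²h) = 1/(4π·0.202²·912) = 0.002138 K/W
  R_copper = (1/0.202 − 1/0.236)/(4πk) = 0.7132/(4π·326) = 1.741×10^-4 K/W
  R_aerogel blanket = (1/0.236 − 1/0.346)/(4πk) = 1.347/(4π·0.0144) = 7.444 K/W
ΣR = 0.002138 + 1.741×10^-4 + 7.444 = 7.446 K/W
Q = ΔT/ΣR = (-190 °C − 23.3 °C)/7.446 = -28.6 W
(Negative Q ⇒ heat flows inward; heat gain = 28.6 W.)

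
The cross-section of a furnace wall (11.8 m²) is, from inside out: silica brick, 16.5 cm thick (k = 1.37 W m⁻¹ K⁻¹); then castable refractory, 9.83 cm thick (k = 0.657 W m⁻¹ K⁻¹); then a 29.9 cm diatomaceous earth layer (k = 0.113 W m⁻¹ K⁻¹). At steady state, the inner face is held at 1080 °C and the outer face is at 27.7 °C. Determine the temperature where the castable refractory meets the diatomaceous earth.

T = 983 °C

Series thermal resistances, inner to outer:
  R_silica brick = L/(kA) = 0.165/(1.37·11.8) = 0.01021 K/W
  R_castable refractory = L/(kA) = 0.0983/(0.657·11.8) = 0.01268 K/W
  R_diatomaceous earth = L/(kA) = 0.299/(0.113·11.8) = 0.2242 K/W
ΣR = 0.01021 + 0.01268 + 0.2242 = 0.2471 K/W
Q = ΔT/ΣR = (1080 °C − 27.7 °C)/0.2471 = 4259 W
From the inner boundary to the castable refractory/diatomaceous earth interface, ΣR_partial = 0.02289 K/W.
T_interface = T_in − Q·ΣR_partial = 1080 °C − (4259)(0.02289) = 983 °C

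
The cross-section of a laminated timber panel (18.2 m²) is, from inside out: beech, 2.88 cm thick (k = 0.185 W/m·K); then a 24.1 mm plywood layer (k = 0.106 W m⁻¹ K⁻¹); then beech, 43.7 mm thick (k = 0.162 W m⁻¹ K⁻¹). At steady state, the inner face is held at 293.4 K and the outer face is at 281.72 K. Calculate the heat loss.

Series thermal resistances, inner to outer:
  R_beech = L/(kA) = 0.0288/(0.185·18.2) = 0.008554 K/W
  R_plywood = L/(kA) = 0.0241/(0.106·18.2) = 0.01249 K/W
  R_beech = L/(kA) = 0.0437/(0.162·18.2) = 0.01482 K/W
ΣR = 0.008554 + 0.01249 + 0.01482 = 0.03586 K/W
Q = ΔT/ΣR = (293.4 K − 281.72 K)/0.03586 = 326 W

Q = 326 W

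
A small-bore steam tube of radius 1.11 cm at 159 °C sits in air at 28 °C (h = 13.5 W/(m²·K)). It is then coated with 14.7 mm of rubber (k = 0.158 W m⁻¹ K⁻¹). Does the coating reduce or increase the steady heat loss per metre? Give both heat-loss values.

Critical radius for a cylinder: r_cr = k/h = 0.0117 m = 1.17 cm.
Outer radius after coating: r₂ = 0.0111 + 0.0147 = 0.0258 m.
r₁ < r_cr < r₂: heat loss rises to a maximum at r_cr then falls. Whether the coating helps depends on whether Q(r₂) has dropped back below Q(r₁).
Bare: R = 1/(2πr₁h) = 1.062 m·K/W; Q = 131/1.062 = 123 W/m.
Coated: R = R_cond + R_conv = 1.307 m·K/W; Q = 131/1.307 = 100 W/m.

reduces: 123 → 100 W/m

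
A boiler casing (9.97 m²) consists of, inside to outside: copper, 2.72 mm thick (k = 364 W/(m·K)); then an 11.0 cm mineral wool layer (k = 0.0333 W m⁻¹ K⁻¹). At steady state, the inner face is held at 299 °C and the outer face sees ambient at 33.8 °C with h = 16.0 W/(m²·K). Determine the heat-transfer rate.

Q = 786 W

Series thermal resistances, inner to outer:
  R_copper = L/(kA) = 0.00272/(364·9.97) = 7.495×10^-7 K/W
  R_mineral wool = L/(kA) = 0.110/(0.0333·9.97) = 0.3313 K/W
  R_conv,out = 1/(hA) = 1/(16.0·9.97) = 0.006269 K/W
ΣR = 7.495×10^-7 + 0.3313 + 0.006269 = 0.3376 K/W
Q = ΔT/ΣR = (299 °C − 33.8 °C)/0.3376 = 786 W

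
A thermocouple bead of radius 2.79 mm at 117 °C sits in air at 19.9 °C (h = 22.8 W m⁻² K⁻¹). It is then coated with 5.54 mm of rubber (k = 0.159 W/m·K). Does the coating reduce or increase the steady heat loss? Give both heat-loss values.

Critical radius for a sphere: r_cr = 2k/h = 0.0139 m = 1.39 cm.
Outer radius after coating: r₂ = 0.00279 + 0.00554 = 0.00833 m.
Since r₁ < r_cr and r₂ ≤ r_cr, the coating moves toward the maximum at r_cr — heat loss rises.
Bare: R = 1/(4πr₁²h) = 448.4 K/W; Q = 97.1/448.4 = 0.217 W.
Coated: R = R_cond + R_conv = 169.6 K/W; Q = 97.1/169.6 = 0.573 W.

increases: 0.217 → 0.573 W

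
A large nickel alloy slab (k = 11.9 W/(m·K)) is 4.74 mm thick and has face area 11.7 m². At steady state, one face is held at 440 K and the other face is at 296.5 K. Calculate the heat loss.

Q = 4.22×10^6 W

Q = kA·ΔT/L = 11.9 × 11.7 × |440 K − 296.5 K| / 0.00474 = 4.22×10^6 W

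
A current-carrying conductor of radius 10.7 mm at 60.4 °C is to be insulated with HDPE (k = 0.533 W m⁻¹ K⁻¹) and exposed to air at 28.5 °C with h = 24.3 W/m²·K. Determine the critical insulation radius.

r_cr = 2.19 cm

For a cylinder, r_cr = k_ins/h = 0.533/24.3 = 0.0219 m = 2.19 cm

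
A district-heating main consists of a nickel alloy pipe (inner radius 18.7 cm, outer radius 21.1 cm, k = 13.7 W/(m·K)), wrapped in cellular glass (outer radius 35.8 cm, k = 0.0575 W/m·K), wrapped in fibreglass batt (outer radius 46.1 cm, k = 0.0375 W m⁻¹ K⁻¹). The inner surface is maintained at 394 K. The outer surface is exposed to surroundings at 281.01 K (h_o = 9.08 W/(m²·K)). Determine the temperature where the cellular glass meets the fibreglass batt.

Treat each layer as a resistance in series:
  R'_nickel alloy = ln(0.211/0.187)/(2πk) = 0.1207/(2π·13.7) = 0.001403 m·K/W
  R'_cellular glass = ln(0.358/0.211)/(2πk) = 0.5287/(2π·0.0575) = 1.463 m·K/W
  R'_fibreglass batt = ln(0.461/0.358)/(2πk) = 0.2529/(2π·0.0375) = 1.073 m·K/W
  R'_conv,out = 1/(2πr h) = 1/(2π·0.461·9.08) = 0.03802 m·K/W
ΣR = 0.001403 + 1.463 + 1.073 + 0.03802 = 2.575 m·K/W
Q' = ΔT/ΣR = (394 K − 281.01 K)/2.575 = 43.88 W/m
From the inner boundary to the cellular glass/fibreglass batt interface, ΣR_partial = 1.464 m·K/W.
T_interface = T_in − Q'·ΣR_partial = 394 K − (43.88)(1.464) = 329.8 K

T = 329.8 K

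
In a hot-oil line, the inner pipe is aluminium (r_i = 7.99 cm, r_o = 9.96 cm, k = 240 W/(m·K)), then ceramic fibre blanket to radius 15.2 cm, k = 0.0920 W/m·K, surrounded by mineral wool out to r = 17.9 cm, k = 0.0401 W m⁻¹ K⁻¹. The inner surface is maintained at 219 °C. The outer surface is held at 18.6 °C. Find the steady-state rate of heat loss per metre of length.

Treat each layer as a resistance in series:
  R'_aluminium = ln(0.0996/0.0799)/(2πk) = 0.2204/(2π·240) = 1.461×10^-4 m·K/W
  R'_ceramic fibre blanket = ln(0.152/0.0996)/(2πk) = 0.4227/(2π·0.0920) = 0.7313 m·K/W
  R'_mineral wool = ln(0.179/0.152)/(2πk) = 0.1635/(2π·0.0401) = 0.6489 m·K/W
ΣR = 1.461×10^-4 + 0.7313 + 0.6489 = 1.380 m·K/W
Q' = ΔT/ΣR = (219 °C − 18.6 °C)/1.380 = 145 W/m

Q' = 145 W/m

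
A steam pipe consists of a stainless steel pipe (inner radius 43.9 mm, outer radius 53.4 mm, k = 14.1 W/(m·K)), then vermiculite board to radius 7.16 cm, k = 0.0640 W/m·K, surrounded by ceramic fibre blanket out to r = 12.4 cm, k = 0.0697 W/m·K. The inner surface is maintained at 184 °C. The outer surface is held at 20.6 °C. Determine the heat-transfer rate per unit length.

Resistance network (inner→outer):
  R'_stainless steel = ln(0.0534/0.0439)/(2πk) = 0.1959/(2π·14.1) = 0.002211 m·K/W
  R'_vermiculite board = ln(0.0716/0.0534)/(2πk) = 0.2933/(2π·0.0640) = 0.7293 m·K/W
  R'_ceramic fibre blanket = ln(0.124/0.0716)/(2πk) = 0.5492/(2π·0.0697) = 1.254 m·K/W
ΣR = 0.002211 + 0.7293 + 1.254 = 1.986 m·K/W
Q' = ΔT/ΣR = (184 °C − 20.6 °C)/1.986 = 82.3 W/m

Q' = 82.3 W/m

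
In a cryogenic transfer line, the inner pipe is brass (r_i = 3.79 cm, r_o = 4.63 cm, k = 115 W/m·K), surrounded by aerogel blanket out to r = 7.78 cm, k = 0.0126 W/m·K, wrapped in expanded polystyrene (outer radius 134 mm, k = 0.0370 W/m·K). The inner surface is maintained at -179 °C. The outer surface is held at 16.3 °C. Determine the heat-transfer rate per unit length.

Resistance network (inner→outer):
  R'_brass = ln(0.0463/0.0379)/(2πk) = 0.2002/(2π·115) = 2.771×10^-4 m·K/W
  R'_aerogel blanket = ln(0.0778/0.0463)/(2πk) = 0.5190/(2π·0.0126) = 6.556 m·K/W
  R'_expanded polystyrene = ln(0.134/0.0778)/(2πk) = 0.5437/(2π·0.0370) = 2.339 m·K/W
ΣR = 2.771×10^-4 + 6.556 + 2.339 = 8.895 m·K/W
Q' = ΔT/ΣR = (-179 °C − 16.3 °C)/8.895 = -22.0 W/m
(Negative Q' ⇒ heat flows inward; heat gain = 22.0 W/m.)

Q' = 22.0 W/m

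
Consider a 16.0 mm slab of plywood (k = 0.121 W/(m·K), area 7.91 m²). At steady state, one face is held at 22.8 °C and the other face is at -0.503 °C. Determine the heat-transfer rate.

Q = 1390 W

Q = kA·ΔT/L = 0.121 × 7.91 × |22.8 °C − -0.503 °C| / 0.0160 = 1390 W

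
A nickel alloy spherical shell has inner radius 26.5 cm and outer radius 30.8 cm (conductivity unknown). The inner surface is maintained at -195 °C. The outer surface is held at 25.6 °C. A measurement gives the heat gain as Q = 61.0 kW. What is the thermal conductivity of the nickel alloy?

ΣR = ΔT/Q = |-195 − 25.6|/61000 = 0.003616 K/W
(1/r₁−1/r₂)/(4πk) = 0.003616 ⇒ k = 0.5268/(4π·0.003616) = 11.6 W/m·K

k = 11.6 W/m·K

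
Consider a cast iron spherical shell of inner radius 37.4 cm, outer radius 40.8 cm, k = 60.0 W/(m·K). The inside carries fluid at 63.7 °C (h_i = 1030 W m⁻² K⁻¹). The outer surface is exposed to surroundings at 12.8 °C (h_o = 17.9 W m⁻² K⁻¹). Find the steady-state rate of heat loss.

Q = 1850 W

Series thermal resistances, inner to outer:
  R_conv,in = 1/(4πr²h) = 1/(4π·0.374²·1030) = 5.523×10^-4 K/W
  R_cast iron = (1/0.374 − 1/0.408)/(4πk) = 0.2228/(4π·60.0) = 2.955×10^-4 K/W
  R_conv,out = 1/(4πr²h) = 1/(4π·0.408²·17.9) = 0.02671 K/W
ΣR = 5.523×10^-4 + 2.955×10^-4 + 0.02671 = 0.02756 K/W
Q = ΔT/ΣR = (63.7 °C − 12.8 °C)/0.02756 = 1850 W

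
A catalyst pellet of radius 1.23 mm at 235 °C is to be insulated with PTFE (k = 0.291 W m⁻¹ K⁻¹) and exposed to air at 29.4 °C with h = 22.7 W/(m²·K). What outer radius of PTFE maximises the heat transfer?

r_cr = 2.56 cm

For a sphere, r_cr = 2k_ins/h = 2·0.291/22.7 = 0.0256 m = 2.56 cm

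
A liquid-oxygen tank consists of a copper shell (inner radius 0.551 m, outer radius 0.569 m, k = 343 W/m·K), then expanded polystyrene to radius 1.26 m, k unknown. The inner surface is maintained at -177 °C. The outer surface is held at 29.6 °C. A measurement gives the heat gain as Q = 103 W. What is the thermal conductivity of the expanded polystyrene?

ΣR = ΔT/Q = |-177 − 29.6|/103 = 2.006 K/W
Known resistances:
  R_copper = (1/0.551 − 1/0.569)/(4πk) = 0.05741/(4π·343) = 1.332×10^-5 K/W
R_expanded polystyrene = ΣR − ΣR_known = 2.006 − 1.332×10^-5 = 2.006 K/W
(1/r₁−1/r₂)/(4πk) = 2.006 ⇒ k = 0.9638/(4π·2.006) = 0.0382 W/m·K

k = 0.0382 W/m·K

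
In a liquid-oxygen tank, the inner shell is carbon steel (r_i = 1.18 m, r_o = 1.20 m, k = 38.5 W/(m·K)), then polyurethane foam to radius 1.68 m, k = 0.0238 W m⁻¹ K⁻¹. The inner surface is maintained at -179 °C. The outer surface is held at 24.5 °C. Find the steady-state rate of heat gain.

Treat each layer as a resistance in series:
  R_carbon steel = (1/1.18 − 1/1.20)/(4πk) = 0.01412/(4π·38.5) = 2.919×10^-5 K/W
  R_polyurethane foam = (1/1.20 − 1/1.68)/(4πk) = 0.2381/(4π·0.0238) = 0.7961 K/W
ΣR = 2.919×10^-5 + 0.7961 = 0.7961 K/W
Q = ΔT/ΣR = (-179 °C − 24.5 °C)/0.7961 = -256 W
(Negative Q ⇒ heat flows inward; heat gain = 256 W.)

Q = 256 W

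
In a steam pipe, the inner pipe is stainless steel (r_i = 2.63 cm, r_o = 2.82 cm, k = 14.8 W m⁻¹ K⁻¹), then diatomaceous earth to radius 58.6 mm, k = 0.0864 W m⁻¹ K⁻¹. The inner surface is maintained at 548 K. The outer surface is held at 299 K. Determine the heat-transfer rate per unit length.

Q' = 185 W/m

Treat each layer as a resistance in series:
  R'_stainless steel = ln(0.0282/0.0263)/(2πk) = 0.06975/(2π·14.8) = 7.501×10^-4 m·K/W
  R'_diatomaceous earth = ln(0.0586/0.0282)/(2πk) = 0.7314/(2π·0.0864) = 1.347 m·K/W
ΣR = 7.501×10^-4 + 1.347 = 1.348 m·K/W
Q' = ΔT/ΣR = (548 K − 299 K)/1.348 = 185 W/m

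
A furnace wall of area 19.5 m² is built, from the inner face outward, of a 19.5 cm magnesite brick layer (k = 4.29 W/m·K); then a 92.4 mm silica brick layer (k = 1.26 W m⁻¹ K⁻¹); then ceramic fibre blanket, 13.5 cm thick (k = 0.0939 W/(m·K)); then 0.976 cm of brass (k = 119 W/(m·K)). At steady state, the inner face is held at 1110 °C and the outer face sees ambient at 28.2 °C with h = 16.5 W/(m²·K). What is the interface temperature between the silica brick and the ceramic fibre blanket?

Series thermal resistances, inner to outer:
  R_magnesite brick = L/(kA) = 0.195/(4.29·19.5) = 0.002331 K/W
  R_silica brick = L/(kA) = 0.0924/(1.26·19.5) = 0.003761 K/W
  R_ceramic fibre blanket = L/(kA) = 0.135/(0.0939·19.5) = 0.07373 K/W
  R_brass = L/(kA) = 0.00976/(119·19.5) = 4.206×10^-6 K/W
  R_conv,out = 1/(hA) = 1/(16.5·19.5) = 0.003108 K/W
ΣR = 0.002331 + 0.003761 + 0.07373 + 4.206×10^-6 + 0.003108 = 0.08293 K/W
Q = ΔT/ΣR = (1110 °C − 28.2 °C)/0.08293 = 13040 W
From the inner boundary to the silica brick/ceramic fibre blanket interface, ΣR_partial = 0.006092 K/W.
T_interface = T_in − Q·ΣR_partial = 1110 °C − (13040)(0.006092) = 1031 °C

T = 1031 °C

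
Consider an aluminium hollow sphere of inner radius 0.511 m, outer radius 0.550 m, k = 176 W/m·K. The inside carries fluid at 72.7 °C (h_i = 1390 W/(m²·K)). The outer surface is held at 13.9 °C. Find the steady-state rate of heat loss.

Q = 2.09×10^5 W

Treat each layer as a resistance in series:
  R_conv,in = 1/(4πr²h) = 1/(4π·0.511²·1390) = 2.192×10^-4 K/W
  R_aluminium = (1/0.511 − 1/0.550)/(4πk) = 0.1388/(4π·176) = 6.274×10^-5 K/W
ΣR = 2.192×10^-4 + 6.274×10^-5 = 2.819×10^-4 K/W
Q = ΔT/ΣR = (72.7 °C − 13.9 °C)/2.819×10^-4 = 2.09×10^5 W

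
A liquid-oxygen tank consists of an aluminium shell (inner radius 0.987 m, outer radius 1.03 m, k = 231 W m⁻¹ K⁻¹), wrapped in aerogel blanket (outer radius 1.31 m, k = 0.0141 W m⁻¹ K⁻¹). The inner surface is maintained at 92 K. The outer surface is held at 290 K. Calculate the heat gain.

Resistance network (inner→outer):
  R_aluminium = (1/0.987 − 1/1.03)/(4πk) = 0.04230/(4π·231) = 1.457×10^-5 K/W
  R_aerogel blanket = (1/1.03 − 1/1.31)/(4πk) = 0.2075/(4π·0.0141) = 1.171 K/W
ΣR = 1.457×10^-5 + 1.171 = 1.171 K/W
Q = ΔT/ΣR = (92 K − 290 K)/1.171 = -169 W
(Negative Q ⇒ heat flows inward; heat gain = 169 W.)

Q = 169 W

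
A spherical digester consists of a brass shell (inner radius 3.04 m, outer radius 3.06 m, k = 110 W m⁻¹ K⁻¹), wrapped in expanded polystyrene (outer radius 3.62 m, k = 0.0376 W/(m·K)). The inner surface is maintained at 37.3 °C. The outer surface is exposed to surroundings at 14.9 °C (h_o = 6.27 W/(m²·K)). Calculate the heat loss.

Q = 207 W

Series thermal resistances, inner to outer:
  R_brass = (1/3.04 − 1/3.06)/(4πk) = 0.002150/(4π·110) = 1.555×10^-6 K/W
  R_expanded polystyrene = (1/3.06 − 1/3.62)/(4πk) = 0.05055/(4π·0.0376) = 0.1070 K/W
  R_conv,out = 1/(4πr²h) = 1/(4π·3.62²·6.27) = 9.685×10^-4 K/W
ΣR = 1.555×10^-6 + 0.1070 + 9.685×10^-4 = 0.1080 K/W
Q = ΔT/ΣR = (37.3 °C − 14.9 °C)/0.1080 = 207 W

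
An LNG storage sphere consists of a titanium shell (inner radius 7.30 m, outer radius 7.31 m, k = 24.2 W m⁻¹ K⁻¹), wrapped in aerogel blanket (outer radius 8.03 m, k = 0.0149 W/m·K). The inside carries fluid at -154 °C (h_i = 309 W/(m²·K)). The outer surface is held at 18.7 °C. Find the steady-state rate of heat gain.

Q = 2640 W

Resistance network (inner→outer):
  R_conv,in = 1/(4πr²h) = 1/(4π·7.30²·309) = 4.833×10^-6 K/W
  R_titanium = (1/7.30 − 1/7.31)/(4πk) = 1.874×10^-4/(4π·24.2) = 6.162×10^-7 K/W
  R_aerogel blanket = (1/7.31 − 1/8.03)/(4πk) = 0.01227/(4π·0.0149) = 0.06551 K/W
ΣR = 4.833×10^-6 + 6.162×10^-7 + 0.06551 = 0.06552 K/W
Q = ΔT/ΣR = (-154 °C − 18.7 °C)/0.06552 = -2640 W
(Negative Q ⇒ heat flows inward; heat gain = 2640 W.)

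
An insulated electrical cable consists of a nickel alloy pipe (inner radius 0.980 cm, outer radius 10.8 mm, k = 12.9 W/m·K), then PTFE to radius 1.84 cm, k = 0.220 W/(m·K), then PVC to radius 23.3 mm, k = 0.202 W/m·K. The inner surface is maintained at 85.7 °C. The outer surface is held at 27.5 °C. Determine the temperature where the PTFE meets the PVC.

T = 46.4 °C

Series thermal resistances, inner to outer:
  R'_nickel alloy = ln(0.0108/0.00980)/(2πk) = 0.09716/(2π·12.9) = 0.001199 m·K/W
  R'_PTFE = ln(0.0184/0.0108)/(2πk) = 0.5328/(2π·0.220) = 0.3854 m·K/W
  R'_PVC = ln(0.0233/0.0184)/(2πk) = 0.2361/(2π·0.202) = 0.1860 m·K/W
ΣR = 0.001199 + 0.3854 + 0.1860 = 0.5726 m·K/W
Q' = ΔT/ΣR = (85.7 °C − 27.5 °C)/0.5726 = 101.6 W/m
From the inner boundary to the PTFE/PVC interface, ΣR_partial = 0.3866 m·K/W.
T_interface = T_in − Q'·ΣR_partial = 85.7 °C − (101.6)(0.3866) = 46.4 °C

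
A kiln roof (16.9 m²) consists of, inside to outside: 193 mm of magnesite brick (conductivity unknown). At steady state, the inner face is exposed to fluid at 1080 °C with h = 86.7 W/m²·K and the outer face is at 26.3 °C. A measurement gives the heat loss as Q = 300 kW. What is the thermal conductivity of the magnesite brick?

k = 4.04 W/m·K

ΣR = ΔT/Q = |1080 − 26.3|/3.00×10^5 = 0.003512 K/W
Known resistances:
  R_conv,in = 1/(hA) = 1/(86.7·16.9) = 6.825×10^-4 K/W
R_magnesite brick = ΣR − ΣR_known = 0.003512 − 6.825×10^-4 = 0.002829 K/W
L/(kA) = 0.002829 ⇒ k = 0.193/(0.002829·16.9) = 4.04 W/m·K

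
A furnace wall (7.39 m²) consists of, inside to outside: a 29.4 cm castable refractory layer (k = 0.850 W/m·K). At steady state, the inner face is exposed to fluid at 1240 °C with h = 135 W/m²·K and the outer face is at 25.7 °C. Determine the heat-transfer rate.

Q = 25.4 kW

Series thermal resistances, inner to outer:
  R_conv,in = 1/(hA) = 1/(135·7.39) = 0.001002 K/W
  R_castable refractory = L/(kA) = 0.294/(0.850·7.39) = 0.04680 K/W
ΣR = 0.001002 + 0.04680 = 0.04780 K/W
Q = ΔT/ΣR = (1240 °C − 25.7 °C)/0.04780 = 25400 W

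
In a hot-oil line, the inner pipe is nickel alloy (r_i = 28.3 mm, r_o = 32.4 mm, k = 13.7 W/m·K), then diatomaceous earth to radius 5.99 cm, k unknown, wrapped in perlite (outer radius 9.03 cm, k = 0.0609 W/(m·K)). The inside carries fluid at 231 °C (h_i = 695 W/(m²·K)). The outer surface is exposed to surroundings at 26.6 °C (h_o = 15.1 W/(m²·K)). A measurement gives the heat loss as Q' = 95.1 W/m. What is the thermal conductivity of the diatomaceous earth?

k = 0.103 W/m·K

ΣR = ΔT/Q' = |231 − 26.6|/95.1 = 2.149 m·K/W
Known resistances:
  R'_conv,in = 1/(2πr h) = 1/(2π·0.0283·695) = 0.008092 m·K/W
  R'_nickel alloy = ln(0.0324/0.0283)/(2πk) = 0.1353/(2π·13.7) = 0.001572 m·K/W
  R'_perlite = ln(0.0903/0.0599)/(2πk) = 0.4105/(2π·0.0609) = 1.073 m·K/W
  R'_conv,out = 1/(2πr h) = 1/(2π·0.0903·15.1) = 0.1167 m·K/W
R_diatomaceous earth = ΣR − ΣR_known = 2.149 − 1.199 = 0.9500 m·K/W
ln(r₂/r₁)/(2πk) = 0.9500 ⇒ k = 0.6145/(2π·0.9500) = 0.103 W/m·K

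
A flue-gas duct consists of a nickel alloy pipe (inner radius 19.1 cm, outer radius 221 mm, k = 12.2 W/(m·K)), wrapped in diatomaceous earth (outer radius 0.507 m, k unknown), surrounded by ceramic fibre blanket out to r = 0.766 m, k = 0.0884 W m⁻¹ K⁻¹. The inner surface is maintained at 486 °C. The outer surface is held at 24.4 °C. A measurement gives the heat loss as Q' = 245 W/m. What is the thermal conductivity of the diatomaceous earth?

ΣR = ΔT/Q' = |486 − 24.4|/245 = 1.884 m·K/W
Known resistances:
  R'_nickel alloy = ln(0.221/0.191)/(2πk) = 0.1459/(2π·12.2) = 0.001903 m·K/W
  R'_ceramic fibre blanket = ln(0.766/0.507)/(2πk) = 0.4127/(2π·0.0884) = 0.7430 m·K/W
R_diatomaceous earth = ΣR − ΣR_known = 1.884 − 0.7449 = 1.139 m·K/W
ln(r₂/r₁)/(2πk) = 1.139 ⇒ k = 0.8303/(2π·1.139) = 0.116 W/m·K

k = 0.116 W/m·K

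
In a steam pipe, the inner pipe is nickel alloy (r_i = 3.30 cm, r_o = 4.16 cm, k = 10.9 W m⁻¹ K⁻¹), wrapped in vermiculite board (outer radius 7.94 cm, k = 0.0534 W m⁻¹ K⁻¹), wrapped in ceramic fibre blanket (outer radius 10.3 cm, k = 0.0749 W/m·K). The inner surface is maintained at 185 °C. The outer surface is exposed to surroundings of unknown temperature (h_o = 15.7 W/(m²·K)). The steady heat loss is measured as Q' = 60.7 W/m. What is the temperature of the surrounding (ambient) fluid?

T_out = 28.3 °C

Series resistances:
  R'_nickel alloy = ln(0.0416/0.0330)/(2πk) = 0.2316/(2π·10.9) = 0.003382 m·K/W
  R'_vermiculite board = ln(0.0794/0.0416)/(2πk) = 0.6464/(2π·0.0534) = 1.927 m·K/W
  R'_ceramic fibre blanket = ln(0.103/0.0794)/(2πk) = 0.2602/(2π·0.0749) = 0.5530 m·K/W
  R'_conv,out = 1/(2πr h) = 1/(2π·0.103·15.7) = 0.09842 m·K/W
ΣR = 2.581 m·K/W
ΔT = Q'·ΣR = 60.7 × 2.581 = 156.7 K
Heat flows outward, so T_out = T_in − ΔT = 185 − 156.7 = 28.3 °C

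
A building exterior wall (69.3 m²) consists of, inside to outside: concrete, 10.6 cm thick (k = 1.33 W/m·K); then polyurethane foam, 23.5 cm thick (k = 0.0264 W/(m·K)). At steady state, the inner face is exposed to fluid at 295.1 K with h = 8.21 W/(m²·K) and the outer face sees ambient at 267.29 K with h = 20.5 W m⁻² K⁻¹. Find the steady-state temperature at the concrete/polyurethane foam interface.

T = 294.5 K

Resistance network (inner→outer):
  R_conv,in = 1/(hA) = 1/(8.21·69.3) = 0.001758 K/W
  R_concrete = L/(kA) = 0.106/(1.33·69.3) = 0.001150 K/W
  R_polyurethane foam = L/(kA) = 0.235/(0.0264·69.3) = 0.1284 K/W
  R_conv,out = 1/(hA) = 1/(20.5·69.3) = 7.039×10^-4 K/W
ΣR = 0.001758 + 0.001150 + 0.1284 + 7.039×10^-4 = 0.1320 K/W
Q = ΔT/ΣR = (295.1 K − 267.29 K)/0.1320 = 210.7 W
From the inner boundary to the concrete/polyurethane foam interface, ΣR_partial = 0.002908 K/W.
T_interface = T_in − Q·ΣR_partial = 295.1 K − (210.7)(0.002908) = 294.5 K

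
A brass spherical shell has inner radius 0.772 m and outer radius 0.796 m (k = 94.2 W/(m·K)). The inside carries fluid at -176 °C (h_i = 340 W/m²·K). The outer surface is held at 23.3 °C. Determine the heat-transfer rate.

Q = 4.68×10^5 W

Resistance network (inner→outer):
  R_conv,in = 1/(4πr²h) = 1/(4π·0.772²·340) = 3.927×10^-4 K/W
  R_brass = (1/0.772 − 1/0.796)/(4πk) = 0.03906/(4π·94.2) = 3.299×10^-5 K/W
ΣR = 3.927×10^-4 + 3.299×10^-5 = 4.257×10^-4 K/W
Q = ΔT/ΣR = (-176 °C − 23.3 °C)/4.257×10^-4 = -4.68×10^5 W
(Negative Q ⇒ heat flows inward; heat gain = 4.68×10^5 W.)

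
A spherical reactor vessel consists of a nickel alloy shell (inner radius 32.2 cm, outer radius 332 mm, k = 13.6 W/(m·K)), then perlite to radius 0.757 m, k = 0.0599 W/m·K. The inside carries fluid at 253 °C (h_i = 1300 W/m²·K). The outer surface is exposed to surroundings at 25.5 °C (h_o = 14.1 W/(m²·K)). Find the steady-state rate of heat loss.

Treat each layer as a resistance in series:
  R_conv,in = 1/(4πr²h) = 1/(4π·0.322²·1300) = 5.904×10^-4 K/W
  R_nickel alloy = (1/0.322 − 1/0.332)/(4πk) = 0.09354/(4π·13.6) = 5.473×10^-4 K/W
  R_perlite = (1/0.332 − 1/0.757)/(4πk) = 1.691/(4π·0.0599) = 2.247 K/W
  R_conv,out = 1/(4πr²h) = 1/(4π·0.757²·14.1) = 0.009849 K/W
ΣR = 5.904×10^-4 + 5.473×10^-4 + 2.247 + 0.009849 = 2.258 K/W
Q = ΔT/ΣR = (253 °C − 25.5 °C)/2.258 = 101 W

Q = 101 W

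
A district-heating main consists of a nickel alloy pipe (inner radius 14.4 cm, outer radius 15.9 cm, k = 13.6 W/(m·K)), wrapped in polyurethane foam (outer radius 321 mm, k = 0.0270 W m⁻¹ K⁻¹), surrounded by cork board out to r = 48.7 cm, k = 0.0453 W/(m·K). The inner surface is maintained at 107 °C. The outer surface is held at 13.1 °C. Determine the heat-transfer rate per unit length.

Q' = 16.7 W/m

Resistance network (inner→outer):
  R'_nickel alloy = ln(0.159/0.144)/(2πk) = 0.09909/(2π·13.6) = 0.001160 m·K/W
  R'_polyurethane foam = ln(0.321/0.159)/(2πk) = 0.7025/(2π·0.0270) = 4.141 m·K/W
  R'_cork board = ln(0.487/0.321)/(2πk) = 0.4168/(2π·0.0453) = 1.464 m·K/W
ΣR = 0.001160 + 4.141 + 1.464 = 5.606 m·K/W
Q' = ΔT/ΣR = (107 °C − 13.1 °C)/5.606 = 16.7 W/m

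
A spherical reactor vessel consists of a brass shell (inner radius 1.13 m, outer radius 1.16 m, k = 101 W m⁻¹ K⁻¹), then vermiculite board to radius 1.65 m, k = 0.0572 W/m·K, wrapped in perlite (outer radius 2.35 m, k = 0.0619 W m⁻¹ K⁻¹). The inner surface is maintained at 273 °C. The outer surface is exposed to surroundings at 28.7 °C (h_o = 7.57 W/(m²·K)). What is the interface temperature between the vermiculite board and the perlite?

Resistance network (inner→outer):
  R_brass = (1/1.13 − 1/1.16)/(4πk) = 0.02289/(4π·101) = 1.803×10^-5 K/W
  R_vermiculite board = (1/1.16 − 1/1.65)/(4πk) = 0.2560/(4π·0.0572) = 0.3562 K/W
  R_perlite = (1/1.65 − 1/2.35)/(4πk) = 0.1805/(4π·0.0619) = 0.2321 K/W
  R_conv,out = 1/(4πr²h) = 1/(4π·2.35²·7.57) = 0.001904 K/W
ΣR = 1.803×10^-5 + 0.3562 + 0.2321 + 0.001904 = 0.5902 K/W
Q = ΔT/ΣR = (273 °C − 28.7 °C)/0.5902 = 413.9 W
From the inner boundary to the vermiculite board/perlite interface, ΣR_partial = 0.3562 K/W.
T_interface = T_in − Q·ΣR_partial = 273 °C − (413.9)(0.3562) = 126 °C

T = 126 °C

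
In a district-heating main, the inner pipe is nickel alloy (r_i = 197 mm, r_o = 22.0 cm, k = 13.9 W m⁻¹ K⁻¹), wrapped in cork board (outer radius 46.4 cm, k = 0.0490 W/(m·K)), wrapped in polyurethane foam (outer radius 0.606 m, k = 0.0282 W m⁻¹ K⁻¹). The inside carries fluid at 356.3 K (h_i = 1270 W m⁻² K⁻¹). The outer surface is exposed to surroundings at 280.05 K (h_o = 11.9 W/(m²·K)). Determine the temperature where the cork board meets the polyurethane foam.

T = 309.5 K

Series thermal resistances, inner to outer:
  R'_conv,in = 1/(2πr h) = 1/(2π·0.197·1270) = 6.361×10^-4 m·K/W
  R'_nickel alloy = ln(0.220/0.197)/(2πk) = 0.1104/(2π·13.9) = 0.001264 m·K/W
  R'_cork board = ln(0.464/0.220)/(2πk) = 0.7463/(2π·0.0490) = 2.424 m·K/W
  R'_polyurethane foam = ln(0.606/0.464)/(2πk) = 0.2670/(2π·0.0282) = 1.507 m·K/W
  R'_conv,out = 1/(2πr h) = 1/(2π·0.606·11.9) = 0.02207 m·K/W
ΣR = 6.361×10^-4 + 0.001264 + 2.424 + 1.507 + 0.02207 = 3.955 m·K/W
Q' = ΔT/ΣR = (356.3 K − 280.05 K)/3.955 = 19.28 W/m
From the inner boundary to the cork board/polyurethane foam interface, ΣR_partial = 2.426 m·K/W.
T_interface = T_in − Q'·ΣR_partial = 356.3 K − (19.28)(2.426) = 309.5 K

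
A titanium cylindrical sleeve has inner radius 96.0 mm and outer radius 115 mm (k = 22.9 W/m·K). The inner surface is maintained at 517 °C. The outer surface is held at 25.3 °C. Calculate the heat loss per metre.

Q' = 2πk·ΔT/ln(r₂/r₁) = 2π × 22.9 × 491.7 / ln(0.115/0.0960) = 3.92×10^5 W/m

Q' = 3.92×10^5 W/m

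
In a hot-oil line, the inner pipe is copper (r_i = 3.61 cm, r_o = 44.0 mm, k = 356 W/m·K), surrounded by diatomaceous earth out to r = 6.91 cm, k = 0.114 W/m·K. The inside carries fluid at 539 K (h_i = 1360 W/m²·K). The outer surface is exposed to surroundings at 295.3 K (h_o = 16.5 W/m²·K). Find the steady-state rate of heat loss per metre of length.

Q' = 315 W/m

Resistance network (inner→outer):
  R'_conv,in = 1/(2πr h) = 1/(2π·0.0361·1360) = 0.003242 m·K/W
  R'_copper = ln(0.0440/0.0361)/(2πk) = 0.1979/(2π·356) = 8.847×10^-5 m·K/W
  R'_diatomaceous earth = ln(0.0691/0.0440)/(2πk) = 0.4514/(2π·0.114) = 0.6301 m·K/W
  R'_conv,out = 1/(2πr h) = 1/(2π·0.0691·16.5) = 0.1396 m·K/W
ΣR = 0.003242 + 8.847×10^-5 + 0.6301 + 0.1396 = 0.7730 m·K/W
Q' = ΔT/ΣR = (539 K − 295.3 K)/0.7730 = 315 W/m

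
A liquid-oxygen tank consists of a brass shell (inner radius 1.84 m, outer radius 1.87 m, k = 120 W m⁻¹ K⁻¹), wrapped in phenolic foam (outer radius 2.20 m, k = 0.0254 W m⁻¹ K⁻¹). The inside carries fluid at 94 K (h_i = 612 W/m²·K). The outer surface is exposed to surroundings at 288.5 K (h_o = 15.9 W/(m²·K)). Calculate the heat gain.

Q = 771 W

Series thermal resistances, inner to outer:
  R_conv,in = 1/(4πr²h) = 1/(4π·1.84²·612) = 3.841×10^-5 K/W
  R_brass = (1/1.84 − 1/1.87)/(4πk) = 0.008719/(4π·120) = 5.782×10^-6 K/W
  R_phenolic foam = (1/1.87 − 1/2.20)/(4πk) = 0.08021/(4π·0.0254) = 0.2513 K/W
  R_conv,out = 1/(4πr²h) = 1/(4π·2.20²·15.9) = 0.001034 K/W
ΣR = 3.841×10^-5 + 5.782×10^-6 + 0.2513 + 0.001034 = 0.2524 K/W
Q = ΔT/ΣR = (94 K − 288.5 K)/0.2524 = -771 W
(Negative Q ⇒ heat flows inward; heat gain = 771 W.)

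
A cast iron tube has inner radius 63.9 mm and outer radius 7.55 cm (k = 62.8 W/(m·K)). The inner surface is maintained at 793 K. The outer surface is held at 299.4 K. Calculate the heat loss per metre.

Q' = 2πk·ΔT/ln(r₂/r₁) = 2π × 62.8 × 493.6 / ln(0.0755/0.0639) = 1.17×10^6 W/m

Q' = 1.17×10^6 W/m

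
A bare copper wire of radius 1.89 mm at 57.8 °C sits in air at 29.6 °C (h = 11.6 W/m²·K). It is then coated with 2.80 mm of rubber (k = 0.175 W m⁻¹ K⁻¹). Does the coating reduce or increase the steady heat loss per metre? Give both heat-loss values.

increases: 3.88 → 7.52 W/m

Critical radius for a cylinder: r_cr = k/h = 0.0151 m = 1.51 cm.
Outer radius after coating: r₂ = 0.00189 + 0.00280 = 0.00469 m.
Since r₁ < r_cr and r₂ ≤ r_cr, the coating moves toward the maximum at r_cr — heat loss rises.
Bare: R = 1/(2πr₁h) = 7.259 m·K/W; Q = 28.2/7.259 = 3.88 W/m.
Coated: R = R_cond + R_conv = 3.752 m·K/W; Q = 28.2/3.752 = 7.52 W/m.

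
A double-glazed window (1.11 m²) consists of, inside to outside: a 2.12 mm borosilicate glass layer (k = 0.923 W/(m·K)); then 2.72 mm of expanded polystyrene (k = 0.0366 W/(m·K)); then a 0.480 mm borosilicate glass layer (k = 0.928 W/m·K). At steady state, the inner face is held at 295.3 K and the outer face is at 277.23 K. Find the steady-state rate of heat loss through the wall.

Series thermal resistances, inner to outer:
  R_borosilicate glass = L/(kA) = 0.00212/(0.923·1.11) = 0.002069 K/W
  R_expanded polystyrene = L/(kA) = 0.00272/(0.0366·1.11) = 0.06695 K/W
  R_borosilicate glass = L/(kA) = 4.80×10^-4/(0.928·1.11) = 4.660×10^-4 K/W
ΣR = 0.002069 + 0.06695 + 4.660×10^-4 = 0.06948 K/W
Q = ΔT/ΣR = (295.3 K − 277.23 K)/0.06948 = 260 W

Q = 260 W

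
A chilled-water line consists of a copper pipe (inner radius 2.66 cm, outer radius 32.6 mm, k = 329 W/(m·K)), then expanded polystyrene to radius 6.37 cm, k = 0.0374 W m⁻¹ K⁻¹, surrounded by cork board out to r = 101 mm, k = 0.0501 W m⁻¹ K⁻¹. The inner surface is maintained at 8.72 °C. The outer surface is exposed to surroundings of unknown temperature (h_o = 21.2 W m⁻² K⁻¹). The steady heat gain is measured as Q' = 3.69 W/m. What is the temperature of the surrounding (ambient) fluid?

T_out = 24.9 °C

Sum the resistances:
  R'_copper = ln(0.0326/0.0266)/(2πk) = 0.2034/(2π·329) = 9.840×10^-5 m·K/W
  R'_expanded polystyrene = ln(0.0637/0.0326)/(2πk) = 0.6699/(2π·0.0374) = 2.851 m·K/W
  R'_cork board = ln(0.101/0.0637)/(2πk) = 0.4609/(2π·0.0501) = 1.464 m·K/W
  R'_conv,out = 1/(2πr h) = 1/(2π·0.101·21.2) = 0.07433 m·K/W
ΣR = 4.389 m·K/W
ΔT = Q'·ΣR = 3.69 × 4.389 = 16.20 K
Heat flows inward, so T_out = T_in + ΔT = 8.72 + 16.20 = 24.9 °C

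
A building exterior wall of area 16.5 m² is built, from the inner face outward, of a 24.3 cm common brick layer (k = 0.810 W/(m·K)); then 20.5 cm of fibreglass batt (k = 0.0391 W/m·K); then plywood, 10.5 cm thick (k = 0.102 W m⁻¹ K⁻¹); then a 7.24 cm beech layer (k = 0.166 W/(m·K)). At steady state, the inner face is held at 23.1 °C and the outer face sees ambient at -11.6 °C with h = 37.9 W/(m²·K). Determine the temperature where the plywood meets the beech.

Treat each layer as a resistance in series:
  R_common brick = L/(kA) = 0.243/(0.810·16.5) = 0.01818 K/W
  R_fibreglass batt = L/(kA) = 0.205/(0.0391·16.5) = 0.3178 K/W
  R_plywood = L/(kA) = 0.105/(0.102·16.5) = 0.06239 K/W
  R_beech = L/(kA) = 0.0724/(0.166·16.5) = 0.02643 K/W
  R_conv,out = 1/(hA) = 1/(37.9·16.5) = 0.001599 K/W
ΣR = 0.01818 + 0.3178 + 0.06239 + 0.02643 + 0.001599 = 0.4264 K/W
Q = ΔT/ΣR = (23.1 °C − -11.6 °C)/0.4264 = 81.38 W
From the inner boundary to the plywood/beech interface, ΣR_partial = 0.3984 K/W.
T_interface = T_in − Q·ΣR_partial = 23.1 °C − (81.38)(0.3984) = -9.32 °C

T = -9.32 °C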